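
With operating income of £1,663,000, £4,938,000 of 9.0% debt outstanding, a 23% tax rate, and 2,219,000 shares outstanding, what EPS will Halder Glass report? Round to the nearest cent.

£0.42

Interest = £444,420.00, so EBT = £1,663,000 − £444,420.00 = £1,218,580.00.
After tax at 23%: net income = £1,218,580.00 × 0.77 = £938,306.60.
Per share: £938,306.60 / 2,219,000 shares = £0.42.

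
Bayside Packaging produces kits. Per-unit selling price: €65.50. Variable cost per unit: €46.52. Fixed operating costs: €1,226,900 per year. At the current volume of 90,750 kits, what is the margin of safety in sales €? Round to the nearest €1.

Each unit contributes €65.50 − €46.52 = €18.98. Break-even units = €1,226,900 ÷ €18.98 = 64,641.73; break-even revenue = 64,641.73 × €65.50 = €4,234,033.19.
Actual sales revenue = 90,750 × €65.50 = €5,944,125.00.
Margin of safety = €5,944,125.00 − €4,234,033.19 = €1,710,092.

€1,710,092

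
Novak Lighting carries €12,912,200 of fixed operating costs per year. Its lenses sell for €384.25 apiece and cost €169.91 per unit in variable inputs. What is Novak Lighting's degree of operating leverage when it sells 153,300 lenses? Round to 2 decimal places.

Contribution at this volume is 153,300 × €214.34 = €32,858,322.00.
Operating income = contribution − fixed costs = €32,858,322.00 − €12,912,200 = €19,946,122.00.
So DOL = total CM / EBIT = €32,858,322.00 / €19,946,122.00 = 1.6474.

1.65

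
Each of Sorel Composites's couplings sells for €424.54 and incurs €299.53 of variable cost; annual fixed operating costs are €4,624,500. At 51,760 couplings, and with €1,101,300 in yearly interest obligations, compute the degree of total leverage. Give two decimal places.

Contribution at this volume is 51,760 × €125.01 = €6,470,517.60.
Subtracting fixed costs: EBIT = €6,470,517.60 − €4,624,500 = €1,846,017.60. Interest = €1,101,300.00, so EBIT − I = €744,717.60.
Degree of total leverage = total CM / (EBIT − interest) = €6,470,517.60 / €744,717.60 = 8.6886.

8.69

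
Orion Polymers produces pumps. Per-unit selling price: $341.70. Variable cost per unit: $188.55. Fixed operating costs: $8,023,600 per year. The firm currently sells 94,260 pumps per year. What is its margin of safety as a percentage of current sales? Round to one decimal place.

44.4%

Contribution margin per unit = $341.70 − $188.55 = $153.15. Break-even units = $8,023,600 ÷ $153.15 = 52,390.47; break-even revenue = 52,390.47 × $341.70 = $17,901,822.53.
Current sales = 94,260 × $341.70 = $32,208,642.00.
Margin of safety = ($32,208,642.00 − $17,901,822.53) ÷ $32,208,642.00 = 44.4%.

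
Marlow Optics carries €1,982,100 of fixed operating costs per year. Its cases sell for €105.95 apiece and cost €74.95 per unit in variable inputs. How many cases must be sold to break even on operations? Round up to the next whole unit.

Contribution margin per unit = €105.95 − €74.95 = €31.00.
Units to break even: €1,982,100 ÷ €31.00 = 63,938.71, rounded up to 63,939.

63,939 cases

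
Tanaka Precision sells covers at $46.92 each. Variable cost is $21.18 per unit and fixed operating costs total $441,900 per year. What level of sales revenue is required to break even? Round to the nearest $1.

Contribution margin per unit = $46.92 − $21.18 = $25.74, a CM ratio of $25.74 ÷ $46.92 = 0.5486.
Break-even revenue = fixed costs × price ÷ CM = $441,900 × $46.92 ÷ $25.74 = $805,515.

$805,515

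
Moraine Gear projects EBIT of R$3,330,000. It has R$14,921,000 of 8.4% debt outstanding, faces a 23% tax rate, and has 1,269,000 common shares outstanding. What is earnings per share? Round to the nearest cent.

R$1.26

Pre-tax income = R$3,330,000 − R$1,253,364.00 = R$2,076,636.00.
After tax at 23%: net income = R$2,076,636.00 × 0.77 = R$1,599,009.72.
Per share: R$1,599,009.72 / 1,269,000 shares = R$1.26.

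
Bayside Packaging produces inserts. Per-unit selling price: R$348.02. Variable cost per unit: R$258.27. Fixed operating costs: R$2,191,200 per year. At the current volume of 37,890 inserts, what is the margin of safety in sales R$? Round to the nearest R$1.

R$4,689,749

Unit CM = price − variable cost = R$348.02 − R$258.27 = R$89.75. Break-even units = R$2,191,200 ÷ R$89.75 = 24,414.48; break-even revenue = 24,414.48 × R$348.02 = R$8,496,728.96.
Current sales = 37,890 × R$348.02 = R$13,186,477.80.
Margin of safety = R$13,186,477.80 − R$8,496,728.96 = R$4,689,749.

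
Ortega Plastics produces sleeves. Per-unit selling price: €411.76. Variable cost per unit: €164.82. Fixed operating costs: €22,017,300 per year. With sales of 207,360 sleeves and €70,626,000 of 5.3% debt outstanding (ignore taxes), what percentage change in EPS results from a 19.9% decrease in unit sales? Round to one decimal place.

-40.0%

Contribution at this volume is 207,360 × €246.94 = €51,205,478.40.
EBIT = €51,205,478.40 − €22,017,300 = €29,188,178.40.
Interest = €3,743,178.00, so EBIT − I = €25,445,000.40.
DCL = total CM / (EBIT − I) = €51,205,478.40 / €25,445,000.40 = 2.0124.
%ΔEPS = DCL × %ΔSales = 2.0124 × -19.9% = -40.0%.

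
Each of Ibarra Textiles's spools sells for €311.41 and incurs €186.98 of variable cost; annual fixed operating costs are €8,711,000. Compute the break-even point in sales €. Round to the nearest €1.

CM per unit = €311.41 − €186.98 = €124.43; CM ratio = €124.43 / €311.41 = 0.3996.
Break-even sales = FC ÷ CM ratio = €8,711,000 × €311.41 / €124.43 = €21,800,952.

€21,800,952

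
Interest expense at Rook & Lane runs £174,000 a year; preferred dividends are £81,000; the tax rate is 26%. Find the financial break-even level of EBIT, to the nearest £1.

Grossing the preferred dividend up to pre-tax terms: £81,000 / (1 − 0.26) = £109,459.46.
EPS = 0 when EBIT covers interest plus the pre-tax preferred burden: £174,000 + £109,459.46 = £283,459.46.

£283,459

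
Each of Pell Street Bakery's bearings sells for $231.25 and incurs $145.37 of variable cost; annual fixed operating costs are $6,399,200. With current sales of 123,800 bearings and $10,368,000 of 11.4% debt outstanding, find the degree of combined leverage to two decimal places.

3.48

At 123,800 units, contribution = 123,800 × $85.88 = $10,631,944.00.
EBIT = $10,631,944.00 − $6,399,200 = $4,232,744.00. Interest = $1,181,952.00, so EBIT − I = $3,050,792.00.
DCL = contribution ÷ (EBIT − I) = $10,631,944.00 ÷ $3,050,792.00 = 3.4850.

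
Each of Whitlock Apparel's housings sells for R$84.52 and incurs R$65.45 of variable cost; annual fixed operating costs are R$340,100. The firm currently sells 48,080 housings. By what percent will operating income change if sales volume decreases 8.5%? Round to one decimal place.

Total contribution margin = 48,080 × R$19.07 = R$916,885.60.
Operating income = contribution − fixed costs = R$916,885.60 − R$340,100 = R$576,785.60.
Degree of operating leverage = R$916,885.60 / R$576,785.60 = 1.5896.
So EBIT moves 1.5896 × (-8.5%) = -13.5%.

-13.5%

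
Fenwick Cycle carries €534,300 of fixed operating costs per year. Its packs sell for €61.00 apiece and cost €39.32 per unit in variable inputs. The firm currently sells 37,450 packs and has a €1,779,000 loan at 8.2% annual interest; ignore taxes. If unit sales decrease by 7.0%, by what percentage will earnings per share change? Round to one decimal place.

-43.1%

At 37,450 units, contribution = 37,450 × €21.68 = €811,916.00.
EBIT = €811,916.00 − €534,300 = €277,616.00.
Interest = €145,878.00, so EBIT − I = €131,738.00.
DCL = total CM / (EBIT − I) = €811,916.00 / €131,738.00 = 6.1631.
%ΔEPS = DCL × %ΔSales = 6.1631 × -7.0% = -43.1%.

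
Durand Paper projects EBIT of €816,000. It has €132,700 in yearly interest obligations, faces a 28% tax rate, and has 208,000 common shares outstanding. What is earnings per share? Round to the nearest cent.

Interest = €132,700.00, so EBT = €816,000 − €132,700.00 = €683,300.00.
Net income = €683,300.00 × (1 − 0.28) = €491,976.00.
EPS = €491,976.00 ÷ 208,000 = €2.37.

€2.37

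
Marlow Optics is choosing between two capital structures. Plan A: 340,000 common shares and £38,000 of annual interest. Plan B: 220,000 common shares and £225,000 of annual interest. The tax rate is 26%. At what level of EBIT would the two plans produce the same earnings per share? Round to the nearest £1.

At indifference, (EBIT − 38,000)(1 − t)/340,000 = (EBIT − 225,000)(1 − t)/220,000.
Cancelling (1 − t) and cross-multiplying: 220,000·(EBIT − 38,000) = 340,000·(EBIT − 225,000).
Solving, EBIT = (225,000·340,000 − 38,000·220,000) / (340,000 − 220,000) = 68,140,000,000 / 120,000 = 567,833.33.

£567,833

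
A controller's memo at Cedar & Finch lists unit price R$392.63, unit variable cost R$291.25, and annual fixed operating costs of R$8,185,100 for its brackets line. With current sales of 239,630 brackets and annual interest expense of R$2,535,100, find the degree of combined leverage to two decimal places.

Contribution at this volume is 239,630 × R$101.38 = R$24,293,689.40.
EBIT = R$24,293,689.40 − R$8,185,100 = R$16,108,589.40. Interest = R$2,535,100.00, so EBIT − I = R$13,573,489.40.
Degree of total leverage = total CM / (EBIT − interest) = R$24,293,689.40 / R$13,573,489.40 = 1.7898.

1.79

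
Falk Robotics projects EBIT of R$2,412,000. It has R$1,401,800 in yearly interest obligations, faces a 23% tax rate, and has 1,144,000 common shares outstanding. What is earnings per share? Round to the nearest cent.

Pre-tax income = R$2,412,000 − R$1,401,800.00 = R$1,010,200.00.
Net income = R$1,010,200.00 × (1 − 0.23) = R$777,854.00.
EPS = R$777,854.00 ÷ 1,144,000 = R$0.68.

R$0.68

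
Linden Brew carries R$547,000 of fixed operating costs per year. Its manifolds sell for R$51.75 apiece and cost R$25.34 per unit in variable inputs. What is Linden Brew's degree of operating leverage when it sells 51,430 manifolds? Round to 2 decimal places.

1.67

Contribution at this volume is 51,430 × R$26.41 = R$1,358,266.30.
Subtracting fixed costs: EBIT = R$1,358,266.30 − R$547,000 = R$811,266.30.
Degree of operating leverage = R$1,358,266.30 / R$811,266.30 = 1.6743.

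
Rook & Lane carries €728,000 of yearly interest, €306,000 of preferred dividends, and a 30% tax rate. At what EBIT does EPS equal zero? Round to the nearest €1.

€1,165,143

Grossing the preferred dividend up to pre-tax terms: €306,000 / (1 − 0.30) = €437,142.86.
EPS = 0 when EBIT covers interest plus the pre-tax preferred burden: €728,000 + €437,142.86 = €1,165,142.86.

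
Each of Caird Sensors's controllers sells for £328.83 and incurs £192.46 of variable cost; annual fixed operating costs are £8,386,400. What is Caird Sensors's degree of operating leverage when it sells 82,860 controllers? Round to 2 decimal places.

3.88

Total contribution margin = 82,860 × £136.37 = £11,299,618.20.
Operating income = contribution − fixed costs = £11,299,618.20 − £8,386,400 = £2,913,218.20.
So DOL = total CM / EBIT = £11,299,618.20 / £2,913,218.20 = 3.8787.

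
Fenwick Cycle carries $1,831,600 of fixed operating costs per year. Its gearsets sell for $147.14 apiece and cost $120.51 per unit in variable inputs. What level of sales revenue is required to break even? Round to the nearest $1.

Contribution margin per unit = $147.14 − $120.51 = $26.63, a CM ratio of $26.63 ÷ $147.14 = 0.1810.
Break-even revenue = fixed costs × price ÷ CM = $1,831,600 × $147.14 ÷ $26.63 = $10,120,226.

$10,120,226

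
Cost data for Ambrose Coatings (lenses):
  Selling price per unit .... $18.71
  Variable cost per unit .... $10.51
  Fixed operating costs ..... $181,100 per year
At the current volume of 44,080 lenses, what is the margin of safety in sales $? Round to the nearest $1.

Unit CM = price − variable cost = $18.71 − $10.51 = $8.20. Break-even units = $181,100 ÷ $8.20 = 22,085.37; break-even revenue = 22,085.37 × $18.71 = $413,217.20.
Current sales = 44,080 × $18.71 = $824,736.80.
Margin of safety = $824,736.80 − $413,217.20 = $411,520.

$411,520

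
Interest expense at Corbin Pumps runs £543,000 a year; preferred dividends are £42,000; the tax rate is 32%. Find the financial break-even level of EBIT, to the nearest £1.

Preferred dividends are paid after tax, so their pre-tax equivalent is £42,000 ÷ (1 − 0.32) = £61,764.71.
Financial break-even EBIT = interest + D_p ÷ (1 − t) = £543,000 + £61,764.71 = £604,764.71.

£604,765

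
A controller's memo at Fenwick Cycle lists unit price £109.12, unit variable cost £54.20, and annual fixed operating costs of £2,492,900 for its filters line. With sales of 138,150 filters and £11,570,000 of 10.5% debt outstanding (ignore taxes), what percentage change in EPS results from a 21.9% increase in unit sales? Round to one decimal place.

Contribution at this volume is 138,150 × £54.92 = £7,587,198.00.
Operating income = contribution − fixed costs = £7,587,198.00 − £2,492,900 = £5,094,298.00.
After interest of £1,214,850.00, pre-tax earnings = £3,879,448.00.
Degree of combined leverage = contribution ÷ (EBIT − I) = £7,587,198.00 ÷ £3,879,448.00 = 1.9557.
%ΔEPS = DCL × %ΔSales = 1.9557 × +21.9% = +42.8%.

+42.8%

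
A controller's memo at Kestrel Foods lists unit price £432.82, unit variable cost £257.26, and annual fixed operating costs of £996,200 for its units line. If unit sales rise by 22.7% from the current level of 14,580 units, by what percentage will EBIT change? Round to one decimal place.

Contribution at this volume is 14,580 × £175.56 = £2,559,664.80.
Subtracting fixed costs: EBIT = £2,559,664.80 − £996,200 = £1,563,464.80.
Degree of operating leverage = £2,559,664.80 / £1,563,464.80 = 1.6372.
%ΔEBIT = DOL × %ΔSales = 1.6372 × +22.7% = +37.2%.

+37.2%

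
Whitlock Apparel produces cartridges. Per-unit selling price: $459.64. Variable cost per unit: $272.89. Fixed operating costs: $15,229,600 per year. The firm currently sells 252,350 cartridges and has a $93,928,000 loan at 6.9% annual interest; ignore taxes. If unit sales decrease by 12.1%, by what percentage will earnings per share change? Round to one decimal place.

-22.4%

Contribution at this volume is 252,350 × $186.75 = $47,126,362.50.
EBIT = $47,126,362.50 − $15,229,600 = $31,896,762.50.
After interest of $6,481,032.00, pre-tax earnings = $25,415,730.50.
Degree of combined leverage = contribution ÷ (EBIT − I) = $47,126,362.50 ÷ $25,415,730.50 = 1.8542.
EPS therefore changes by 1.8542 × (-12.1%) = -22.4%.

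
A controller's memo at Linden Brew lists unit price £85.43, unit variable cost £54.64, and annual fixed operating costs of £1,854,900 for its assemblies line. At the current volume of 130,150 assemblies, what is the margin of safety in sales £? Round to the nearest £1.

Unit CM = price − variable cost = £85.43 − £54.64 = £30.79. Break-even units = £1,854,900 ÷ £30.79 = 60,243.59; break-even revenue = 60,243.59 × £85.43 = £5,146,609.52.
Actual sales revenue = 130,150 × £85.43 = £11,118,714.50.
Margin of safety = £11,118,714.50 − £5,146,609.52 = £5,972,105.

£5,972,105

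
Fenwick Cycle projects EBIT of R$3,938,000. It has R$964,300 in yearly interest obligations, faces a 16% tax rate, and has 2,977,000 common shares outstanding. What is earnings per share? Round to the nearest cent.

Pre-tax income = R$3,938,000 − R$964,300.00 = R$2,973,700.00.
Net income = R$2,973,700.00 × (1 − 0.16) = R$2,497,908.00.
EPS = R$2,497,908.00 ÷ 2,977,000 = R$0.84.

R$0.84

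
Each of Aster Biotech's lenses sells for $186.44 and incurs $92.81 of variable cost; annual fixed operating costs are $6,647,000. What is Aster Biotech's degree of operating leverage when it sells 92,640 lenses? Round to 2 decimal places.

At 92,640 units, contribution = 92,640 × $93.63 = $8,673,883.20.
Operating income = contribution − fixed costs = $8,673,883.20 − $6,647,000 = $2,026,883.20.
Degree of operating leverage = $8,673,883.20 / $2,026,883.20 = 4.2794.

4.28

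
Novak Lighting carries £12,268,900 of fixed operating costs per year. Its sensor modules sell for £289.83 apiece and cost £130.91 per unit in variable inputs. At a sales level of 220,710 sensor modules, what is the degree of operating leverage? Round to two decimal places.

Total contribution margin = 220,710 × £158.92 = £35,075,233.20.
EBIT = £35,075,233.20 − £12,268,900 = £22,806,333.20.
So DOL = total CM / EBIT = £35,075,233.20 / £22,806,333.20 = 1.5380.

1.54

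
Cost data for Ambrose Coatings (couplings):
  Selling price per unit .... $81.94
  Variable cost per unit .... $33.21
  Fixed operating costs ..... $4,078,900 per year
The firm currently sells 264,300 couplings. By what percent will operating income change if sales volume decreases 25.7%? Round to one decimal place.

-37.6%

Total contribution margin = 264,300 × $48.73 = $12,879,339.00.
EBIT = $12,879,339.00 − $4,078,900 = $8,800,439.00.
So DOL = total CM / EBIT = $12,879,339.00 / $8,800,439.00 = 1.4635.
So EBIT moves 1.4635 × (-25.7%) = -37.6%.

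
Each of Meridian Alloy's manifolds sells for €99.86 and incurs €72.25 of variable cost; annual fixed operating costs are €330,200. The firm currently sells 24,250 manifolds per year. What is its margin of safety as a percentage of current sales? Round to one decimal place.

Unit CM = price − variable cost = €99.86 − €72.25 = €27.61. Break-even units = €330,200 ÷ €27.61 = 11,959.43; break-even revenue = 11,959.43 × €99.86 = €1,194,269.18.
Actual sales revenue = 24,250 × €99.86 = €2,421,605.00.
Margin of safety = (€2,421,605.00 − €1,194,269.18) ÷ €2,421,605.00 = 50.7%.

50.7%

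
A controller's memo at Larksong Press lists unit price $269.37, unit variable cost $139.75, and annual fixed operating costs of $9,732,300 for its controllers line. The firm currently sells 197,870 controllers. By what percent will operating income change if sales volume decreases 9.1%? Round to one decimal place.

Contribution at this volume is 197,870 × $129.62 = $25,647,909.40.
Subtracting fixed costs: EBIT = $25,647,909.40 − $9,732,300 = $15,915,609.40.
DOL = contribution ÷ EBIT = $25,647,909.40 ÷ $15,915,609.40 = 1.6115.
Operating income changes by 1.6115 × -9.1% = -14.7%.

-14.7%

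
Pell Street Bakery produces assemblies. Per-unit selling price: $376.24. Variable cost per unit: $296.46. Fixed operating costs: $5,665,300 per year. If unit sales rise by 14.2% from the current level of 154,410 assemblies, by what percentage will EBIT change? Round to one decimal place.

+26.3%

At 154,410 units, contribution = 154,410 × $79.78 = $12,318,829.80.
Operating income = contribution − fixed costs = $12,318,829.80 − $5,665,300 = $6,653,529.80.
So DOL = total CM / EBIT = $12,318,829.80 / $6,653,529.80 = 1.8515.
%ΔEBIT = DOL × %ΔSales = 1.8515 × +14.2% = +26.3%.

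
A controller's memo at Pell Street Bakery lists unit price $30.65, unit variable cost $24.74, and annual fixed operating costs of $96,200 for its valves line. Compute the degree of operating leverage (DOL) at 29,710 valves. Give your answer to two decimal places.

2.21

Contribution at this volume is 29,710 × $5.91 = $175,586.10.
EBIT = $175,586.10 − $96,200 = $79,386.10.
So DOL = total CM / EBIT = $175,586.10 / $79,386.10 = 2.2118.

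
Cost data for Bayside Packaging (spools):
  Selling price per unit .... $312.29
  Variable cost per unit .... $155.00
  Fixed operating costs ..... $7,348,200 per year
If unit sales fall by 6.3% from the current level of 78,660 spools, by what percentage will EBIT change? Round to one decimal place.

Total contribution margin = 78,660 × $157.29 = $12,372,431.40.
Operating income = contribution − fixed costs = $12,372,431.40 − $7,348,200 = $5,024,231.40.
DOL = contribution ÷ EBIT = $12,372,431.40 ÷ $5,024,231.40 = 2.4626.
Operating income changes by 2.4626 × -6.3% = -15.5%.

-15.5%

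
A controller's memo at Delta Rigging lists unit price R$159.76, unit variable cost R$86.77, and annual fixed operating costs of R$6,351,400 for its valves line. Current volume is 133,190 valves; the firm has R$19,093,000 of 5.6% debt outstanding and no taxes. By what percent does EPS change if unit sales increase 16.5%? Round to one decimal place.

Contribution at this volume is 133,190 × R$72.99 = R$9,721,538.10.
EBIT = R$9,721,538.10 − R$6,351,400 = R$3,370,138.10.
After interest of R$1,069,208.00, pre-tax earnings = R$2,300,930.10.
Degree of combined leverage = contribution ÷ (EBIT − I) = R$9,721,538.10 ÷ R$2,300,930.10 = 4.2250.
%ΔEPS = DCL × %ΔSales = 4.2250 × +16.5% = +69.7%.

+69.7%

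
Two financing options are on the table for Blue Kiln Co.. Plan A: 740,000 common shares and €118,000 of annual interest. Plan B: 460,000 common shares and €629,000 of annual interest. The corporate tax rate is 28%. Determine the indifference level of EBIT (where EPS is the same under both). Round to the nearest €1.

€1,468,500

Set EPS_A = EPS_B: (EBIT − €118,000)(1 − 0.28) ÷ 740,000 = (EBIT − €629,000)(1 − 0.28) ÷ 460,000.
Cancelling (1 − t) and cross-multiplying: 460,000·(EBIT − 118,000) = 740,000·(EBIT − 629,000).
EBIT × (740,000 − 460,000) = 629,000 × 740,000 − 118,000 × 460,000 = 411,180,000,000, so EBIT = 411,180,000,000 ÷ 280,000 = 1,468,500.00.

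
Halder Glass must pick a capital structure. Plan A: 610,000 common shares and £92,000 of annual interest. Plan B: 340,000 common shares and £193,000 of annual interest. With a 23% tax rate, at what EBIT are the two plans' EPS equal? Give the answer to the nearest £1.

£320,185

At indifference, (EBIT − 92,000)(1 − t)/610,000 = (EBIT − 193,000)(1 − t)/340,000.
Cancelling (1 − t) and cross-multiplying: 340,000·(EBIT − 92,000) = 610,000·(EBIT − 193,000).
Solving, EBIT = (193,000·610,000 − 92,000·340,000) / (610,000 − 340,000) = 86,450,000,000 / 270,000 = 320,185.19.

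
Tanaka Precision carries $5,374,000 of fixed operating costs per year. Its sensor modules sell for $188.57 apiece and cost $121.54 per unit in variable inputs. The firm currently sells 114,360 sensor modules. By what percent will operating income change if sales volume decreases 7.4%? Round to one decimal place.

-24.8%

Contribution at this volume is 114,360 × $67.03 = $7,665,550.80.
Operating income = contribution − fixed costs = $7,665,550.80 − $5,374,000 = $2,291,550.80.
Degree of operating leverage = $7,665,550.80 / $2,291,550.80 = 3.3451.
%ΔEBIT = DOL × %ΔSales = 3.3451 × -7.4% = -24.8%.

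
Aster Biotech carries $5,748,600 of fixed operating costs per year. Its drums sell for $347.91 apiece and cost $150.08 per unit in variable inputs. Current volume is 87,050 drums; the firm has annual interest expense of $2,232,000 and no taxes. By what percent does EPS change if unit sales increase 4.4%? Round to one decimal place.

+8.2%

At 87,050 units, contribution = 87,050 × $197.83 = $17,221,101.50.
Subtracting fixed costs: EBIT = $17,221,101.50 − $5,748,600 = $11,472,501.50.
After interest of $2,232,000.00, pre-tax earnings = $9,240,501.50.
DCL = total CM / (EBIT − I) = $17,221,101.50 / $9,240,501.50 = 1.8637.
%ΔEPS = DCL × %ΔSales = 1.8637 × +4.4% = +8.2%.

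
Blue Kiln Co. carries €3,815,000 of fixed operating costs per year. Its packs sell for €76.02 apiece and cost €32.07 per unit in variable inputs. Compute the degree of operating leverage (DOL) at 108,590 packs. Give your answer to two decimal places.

4.98

Total contribution margin = 108,590 × €43.95 = €4,772,530.50.
Subtracting fixed costs: EBIT = €4,772,530.50 − €3,815,000 = €957,530.50.
Degree of operating leverage = €4,772,530.50 / €957,530.50 = 4.9842.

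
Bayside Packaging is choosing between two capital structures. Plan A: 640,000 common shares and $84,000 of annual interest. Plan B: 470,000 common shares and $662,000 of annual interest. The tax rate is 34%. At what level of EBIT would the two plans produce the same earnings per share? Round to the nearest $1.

$2,260,000

Set EPS_A = EPS_B: (EBIT − $84,000)(1 − 0.34) ÷ 640,000 = (EBIT − $662,000)(1 − 0.34) ÷ 470,000.
Cancelling (1 − t) and cross-multiplying: 470,000·(EBIT − 84,000) = 640,000·(EBIT − 662,000).
Solving, EBIT = (662,000·640,000 − 84,000·470,000) / (640,000 − 470,000) = 384,200,000,000 / 170,000 = 2,260,000.00.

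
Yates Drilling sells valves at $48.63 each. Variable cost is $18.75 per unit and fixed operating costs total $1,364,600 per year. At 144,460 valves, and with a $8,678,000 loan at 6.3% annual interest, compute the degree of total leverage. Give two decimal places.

Contribution at this volume is 144,460 × $29.88 = $4,316,464.80.
Subtracting fixed costs: EBIT = $4,316,464.80 − $1,364,600 = $2,951,864.80. Interest = $546,714.00, so EBIT − I = $2,405,150.80.
Degree of total leverage = total CM / (EBIT − interest) = $4,316,464.80 / $2,405,150.80 = 1.7947.

1.79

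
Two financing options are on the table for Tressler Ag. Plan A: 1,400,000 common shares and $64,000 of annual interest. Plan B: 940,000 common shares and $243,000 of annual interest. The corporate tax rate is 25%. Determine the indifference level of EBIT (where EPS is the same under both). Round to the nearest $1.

At indifference, (EBIT − 64,000)(1 − t)/1,400,000 = (EBIT − 243,000)(1 − t)/940,000.
Cancelling (1 − t) and cross-multiplying: 940,000·(EBIT − 64,000) = 1,400,000·(EBIT − 243,000).
Solving, EBIT = (243,000·1,400,000 − 64,000·940,000) / (1,400,000 − 940,000) = 280,040,000,000 / 460,000 = 608,782.61.

$608,783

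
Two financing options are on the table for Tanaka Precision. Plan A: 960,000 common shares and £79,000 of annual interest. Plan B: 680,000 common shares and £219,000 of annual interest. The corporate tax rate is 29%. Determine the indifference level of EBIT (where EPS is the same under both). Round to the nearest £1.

£559,000

Set EPS_A = EPS_B: (EBIT − £79,000)(1 − 0.29) ÷ 960,000 = (EBIT − £219,000)(1 − 0.29) ÷ 680,000.
The (1 − t) factor cancels: (EBIT − 79,000) × 680,000 = (EBIT − 219,000) × 960,000.
EBIT × (960,000 − 680,000) = 219,000 × 960,000 − 79,000 × 680,000 = 156,520,000,000, so EBIT = 156,520,000,000 ÷ 280,000 = 559,000.00.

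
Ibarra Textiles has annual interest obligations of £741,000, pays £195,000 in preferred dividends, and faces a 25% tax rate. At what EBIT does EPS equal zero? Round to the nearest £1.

Preferred dividends are paid after tax, so their pre-tax equivalent is £195,000 ÷ (1 − 0.25) = £260,000.00.
Financial break-even EBIT = interest + D_p ÷ (1 − t) = £741,000 + £260,000.00 = £1,001,000.00.

£1,001,000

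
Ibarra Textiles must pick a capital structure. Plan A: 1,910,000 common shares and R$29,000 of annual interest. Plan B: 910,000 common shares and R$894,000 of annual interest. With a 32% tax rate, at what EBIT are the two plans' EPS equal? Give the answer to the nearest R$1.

R$1,681,150

Set EPS_A = EPS_B: (EBIT − R$29,000)(1 − 0.32) ÷ 1,910,000 = (EBIT − R$894,000)(1 − 0.32) ÷ 910,000.
The (1 − t) factor cancels: (EBIT − 29,000) × 910,000 = (EBIT − 894,000) × 1,910,000.
Solving, EBIT = (894,000·1,910,000 − 29,000·910,000) / (1,910,000 − 910,000) = 1,681,150,000,000 / 1,000,000 = 1,681,150.00.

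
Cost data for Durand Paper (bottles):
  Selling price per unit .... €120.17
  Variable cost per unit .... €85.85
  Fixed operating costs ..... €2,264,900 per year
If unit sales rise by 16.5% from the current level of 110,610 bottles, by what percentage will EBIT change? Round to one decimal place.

+40.9%

Contribution at this volume is 110,610 × €34.32 = €3,796,135.20.
Subtracting fixed costs: EBIT = €3,796,135.20 − €2,264,900 = €1,531,235.20.
DOL = contribution ÷ EBIT = €3,796,135.20 ÷ €1,531,235.20 = 2.4791.
%ΔEBIT = DOL × %ΔSales = 2.4791 × +16.5% = +40.9%.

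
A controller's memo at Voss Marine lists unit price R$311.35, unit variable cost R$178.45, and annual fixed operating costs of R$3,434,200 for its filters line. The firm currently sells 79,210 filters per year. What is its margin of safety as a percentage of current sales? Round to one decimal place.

67.4%

Each unit contributes R$311.35 − R$178.45 = R$132.90. Break-even units = R$3,434,200 ÷ R$132.90 = 25,840.48; break-even revenue = 25,840.48 × R$311.35 = R$8,045,433.94.
Current sales = 79,210 × R$311.35 = R$24,662,033.50.
Margin of safety = (R$24,662,033.50 − R$8,045,433.94) ÷ R$24,662,033.50 = 67.4%.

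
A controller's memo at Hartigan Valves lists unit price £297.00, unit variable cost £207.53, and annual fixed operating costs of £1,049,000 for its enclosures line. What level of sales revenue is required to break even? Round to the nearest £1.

CM per unit = £297.00 − £207.53 = £89.47; CM ratio = £89.47 / £297.00 = 0.3012.
Break-even revenue = fixed costs × price ÷ CM = £1,049,000 × £297.00 ÷ £89.47 = £3,482,206.

£3,482,206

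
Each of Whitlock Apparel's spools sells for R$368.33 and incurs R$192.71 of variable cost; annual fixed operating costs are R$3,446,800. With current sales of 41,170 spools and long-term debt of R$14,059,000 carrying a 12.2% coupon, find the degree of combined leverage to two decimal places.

Total contribution margin = 41,170 × R$175.62 = R$7,230,275.40.
Operating income = contribution − fixed costs = R$7,230,275.40 − R$3,446,800 = R$3,783,475.40. Interest = R$1,715,198.00, so EBIT − I = R$2,068,277.40.
DCL = contribution ÷ (EBIT − I) = R$7,230,275.40 ÷ R$2,068,277.40 = 3.4958.

3.50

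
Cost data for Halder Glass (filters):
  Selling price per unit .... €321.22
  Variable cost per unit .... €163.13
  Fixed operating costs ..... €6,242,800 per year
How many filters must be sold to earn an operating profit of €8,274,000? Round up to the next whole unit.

91,827 filters

Unit CM = price − variable cost = €321.22 − €163.13 = €158.09.
Required volume = (fixed costs + target profit) ÷ CM = (€6,242,800 + €8,274,000) ÷ €158.09 = 91,826.17, so 91,827 filters.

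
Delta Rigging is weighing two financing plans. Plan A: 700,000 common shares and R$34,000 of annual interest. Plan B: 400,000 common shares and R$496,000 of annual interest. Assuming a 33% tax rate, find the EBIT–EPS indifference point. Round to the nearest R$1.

At indifference, (EBIT − 34,000)(1 − t)/700,000 = (EBIT − 496,000)(1 − t)/400,000.
Cancelling (1 − t) and cross-multiplying: 400,000·(EBIT − 34,000) = 700,000·(EBIT − 496,000).
EBIT × (700,000 − 400,000) = 496,000 × 700,000 − 34,000 × 400,000 = 333,600,000,000, so EBIT = 333,600,000,000 ÷ 300,000 = 1,112,000.00.

R$1,112,000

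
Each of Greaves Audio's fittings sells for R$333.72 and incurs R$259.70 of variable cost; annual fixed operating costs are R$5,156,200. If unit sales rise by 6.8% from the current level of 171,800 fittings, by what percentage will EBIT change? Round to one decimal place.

+11.4%

Contribution at this volume is 171,800 × R$74.02 = R$12,716,636.00.
EBIT = R$12,716,636.00 − R$5,156,200 = R$7,560,436.00.
DOL = contribution ÷ EBIT = R$12,716,636.00 ÷ R$7,560,436.00 = 1.6820.
Operating income changes by 1.6820 × +6.8% = +11.4%.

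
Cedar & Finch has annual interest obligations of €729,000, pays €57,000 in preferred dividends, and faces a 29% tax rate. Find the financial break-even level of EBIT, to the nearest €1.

Preferred dividends are paid after tax, so their pre-tax equivalent is €57,000 ÷ (1 − 0.29) = €80,281.69.
Financial break-even EBIT = interest + D_p ÷ (1 − t) = €729,000 + €80,281.69 = €809,281.69.

€809,282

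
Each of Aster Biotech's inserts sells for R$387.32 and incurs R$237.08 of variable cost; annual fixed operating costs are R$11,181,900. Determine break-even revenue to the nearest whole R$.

R$28,827,033

Contribution margin per unit = R$387.32 − R$237.08 = R$150.24, a CM ratio of R$150.24 ÷ R$387.32 = 0.3879.
Break-even sales = FC ÷ CM ratio = R$11,181,900 × R$387.32 / R$150.24 = R$28,827,033.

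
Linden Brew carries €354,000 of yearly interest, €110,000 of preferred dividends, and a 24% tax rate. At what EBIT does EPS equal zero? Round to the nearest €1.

€498,737

Preferred dividends are paid after tax, so their pre-tax equivalent is €110,000 ÷ (1 − 0.24) = €144,736.84.
EPS = 0 when EBIT covers interest plus the pre-tax preferred burden: €354,000 + €144,736.84 = €498,736.84.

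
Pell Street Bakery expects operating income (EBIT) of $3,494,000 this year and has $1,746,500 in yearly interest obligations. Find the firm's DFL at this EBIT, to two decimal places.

Annual interest charges come to $1,746,500.00.
DFL = EBIT ÷ (EBIT − I) = $3,494,000 ÷ ($3,494,000 − $1,746,500.00) = $3,494,000 ÷ $1,747,500.00 = 1.9994.

2.00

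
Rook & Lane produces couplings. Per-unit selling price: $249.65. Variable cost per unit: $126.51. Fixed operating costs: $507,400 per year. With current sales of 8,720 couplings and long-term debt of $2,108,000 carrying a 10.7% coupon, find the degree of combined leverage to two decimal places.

At 8,720 units, contribution = 8,720 × $123.14 = $1,073,780.80.
Operating income = contribution − fixed costs = $1,073,780.80 − $507,400 = $566,380.80. Interest = $225,556.00, so EBIT − I = $340,824.80.
Degree of total leverage = total CM / (EBIT − interest) = $1,073,780.80 / $340,824.80 = 3.1505.

3.15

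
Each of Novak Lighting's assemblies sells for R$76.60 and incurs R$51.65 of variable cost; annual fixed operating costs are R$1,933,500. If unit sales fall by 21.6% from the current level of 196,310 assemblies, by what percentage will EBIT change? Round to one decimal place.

-35.7%

Contribution at this volume is 196,310 × R$24.95 = R$4,897,934.50.
EBIT = R$4,897,934.50 − R$1,933,500 = R$2,964,434.50.
DOL = contribution ÷ EBIT = R$4,897,934.50 ÷ R$2,964,434.50 = 1.6522.
So EBIT moves 1.6522 × (-21.6%) = -35.7%.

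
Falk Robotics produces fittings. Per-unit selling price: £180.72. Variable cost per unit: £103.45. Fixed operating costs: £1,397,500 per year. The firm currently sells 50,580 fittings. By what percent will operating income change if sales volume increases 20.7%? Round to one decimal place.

At 50,580 units, contribution = 50,580 × £77.27 = £3,908,316.60.
Operating income = contribution − fixed costs = £3,908,316.60 − £1,397,500 = £2,510,816.60.
Degree of operating leverage = £3,908,316.60 / £2,510,816.60 = 1.5566.
%ΔEBIT = DOL × %ΔSales = 1.5566 × +20.7% = +32.2%.

+32.2%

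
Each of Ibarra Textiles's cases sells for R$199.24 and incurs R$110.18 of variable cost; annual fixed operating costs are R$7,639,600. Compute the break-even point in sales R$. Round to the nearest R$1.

Contribution margin per unit = R$199.24 − R$110.18 = R$89.06, a CM ratio of R$89.06 ÷ R$199.24 = 0.4470.
Break-even sales = FC ÷ CM ratio = R$7,639,600 × R$199.24 / R$89.06 = R$17,090,881.

R$17,090,881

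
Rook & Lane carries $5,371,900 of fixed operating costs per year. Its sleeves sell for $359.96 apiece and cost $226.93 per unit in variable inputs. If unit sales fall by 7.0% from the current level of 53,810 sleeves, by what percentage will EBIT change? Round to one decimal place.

At 53,810 units, contribution = 53,810 × $133.03 = $7,158,344.30.
EBIT = $7,158,344.30 − $5,371,900 = $1,786,444.30.
Degree of operating leverage = $7,158,344.30 / $1,786,444.30 = 4.0070.
So EBIT moves 4.0070 × (-7.0%) = -28.0%.

-28.0%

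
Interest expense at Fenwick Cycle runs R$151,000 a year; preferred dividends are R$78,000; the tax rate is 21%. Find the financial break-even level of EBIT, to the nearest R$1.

Grossing the preferred dividend up to pre-tax terms: R$78,000 / (1 − 0.21) = R$98,734.18.
EPS = 0 when EBIT covers interest plus the pre-tax preferred burden: R$151,000 + R$98,734.18 = R$249,734.18.

R$249,734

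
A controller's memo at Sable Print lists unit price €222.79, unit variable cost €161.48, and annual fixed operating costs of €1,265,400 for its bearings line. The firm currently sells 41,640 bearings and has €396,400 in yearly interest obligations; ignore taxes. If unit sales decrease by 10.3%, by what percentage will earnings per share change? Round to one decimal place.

Contribution at this volume is 41,640 × €61.31 = €2,552,948.40.
Operating income = contribution − fixed costs = €2,552,948.40 − €1,265,400 = €1,287,548.40.
After interest of €396,400.00, pre-tax earnings = €891,148.40.
DCL = total CM / (EBIT − I) = €2,552,948.40 / €891,148.40 = 2.8648.
%ΔEPS = DCL × %ΔSales = 2.8648 × -10.3% = -29.5%.

-29.5%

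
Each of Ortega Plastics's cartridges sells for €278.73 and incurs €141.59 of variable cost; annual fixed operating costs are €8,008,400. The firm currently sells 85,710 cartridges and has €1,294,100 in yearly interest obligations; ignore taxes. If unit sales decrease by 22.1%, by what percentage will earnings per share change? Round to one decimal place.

-106.0%

Total contribution margin = 85,710 × €137.14 = €11,754,269.40.
Subtracting fixed costs: EBIT = €11,754,269.40 − €8,008,400 = €3,745,869.40.
Interest = €1,294,100.00, so EBIT − I = €2,451,769.40.
DCL = total CM / (EBIT − I) = €11,754,269.40 / €2,451,769.40 = 4.7942.
EPS therefore changes by 4.7942 × (-22.1%) = -106.0%.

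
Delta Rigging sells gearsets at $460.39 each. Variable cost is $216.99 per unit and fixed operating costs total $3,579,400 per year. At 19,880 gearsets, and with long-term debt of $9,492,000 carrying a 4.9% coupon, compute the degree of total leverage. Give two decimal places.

Total contribution margin = 19,880 × $243.40 = $4,838,792.00.
Operating income = contribution − fixed costs = $4,838,792.00 − $3,579,400 = $1,259,392.00. Interest = $465,108.00, so EBIT − I = $794,284.00.
DCL = contribution ÷ (EBIT − I) = $4,838,792.00 ÷ $794,284.00 = 6.0920.

6.09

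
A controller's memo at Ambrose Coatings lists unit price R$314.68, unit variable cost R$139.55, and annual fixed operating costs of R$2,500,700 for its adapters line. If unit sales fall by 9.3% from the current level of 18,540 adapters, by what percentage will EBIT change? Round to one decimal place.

Total contribution margin = 18,540 × R$175.13 = R$3,246,910.20.
Subtracting fixed costs: EBIT = R$3,246,910.20 − R$2,500,700 = R$746,210.20.
DOL = contribution ÷ EBIT = R$3,246,910.20 ÷ R$746,210.20 = 4.3512.
So EBIT moves 4.3512 × (-9.3%) = -40.5%.

-40.5%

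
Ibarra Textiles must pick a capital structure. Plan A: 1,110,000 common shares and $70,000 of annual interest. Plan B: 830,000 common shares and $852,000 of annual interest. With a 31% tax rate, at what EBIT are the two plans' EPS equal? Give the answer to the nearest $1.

Set EPS_A = EPS_B: (EBIT − $70,000)(1 − 0.31) ÷ 1,110,000 = (EBIT − $852,000)(1 − 0.31) ÷ 830,000.
Cancelling (1 − t) and cross-multiplying: 830,000·(EBIT − 70,000) = 1,110,000·(EBIT − 852,000).
EBIT × (1,110,000 − 830,000) = 852,000 × 1,110,000 − 70,000 × 830,000 = 887,620,000,000, so EBIT = 887,620,000,000 ÷ 280,000 = 3,170,071.43.

$3,170,071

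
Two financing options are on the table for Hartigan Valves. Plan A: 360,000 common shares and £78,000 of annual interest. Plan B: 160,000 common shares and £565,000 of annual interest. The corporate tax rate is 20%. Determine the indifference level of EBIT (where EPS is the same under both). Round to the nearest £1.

Set EPS_A = EPS_B: (EBIT − £78,000)(1 − 0.20) ÷ 360,000 = (EBIT − £565,000)(1 − 0.20) ÷ 160,000.
Cancelling (1 − t) and cross-multiplying: 160,000·(EBIT − 78,000) = 360,000·(EBIT − 565,000).
EBIT × (360,000 − 160,000) = 565,000 × 360,000 − 78,000 × 160,000 = 190,920,000,000, so EBIT = 190,920,000,000 ÷ 200,000 = 954,600.00.

£954,600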